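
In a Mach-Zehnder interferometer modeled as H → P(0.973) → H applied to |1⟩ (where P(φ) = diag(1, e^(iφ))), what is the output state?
(0.2186 - 0.4133i)|0⟩ + (0.7814 + 0.4133i)|1⟩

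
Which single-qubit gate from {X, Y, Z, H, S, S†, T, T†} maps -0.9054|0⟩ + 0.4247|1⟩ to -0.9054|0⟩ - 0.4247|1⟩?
Z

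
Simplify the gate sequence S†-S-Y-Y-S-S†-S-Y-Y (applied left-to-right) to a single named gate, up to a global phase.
S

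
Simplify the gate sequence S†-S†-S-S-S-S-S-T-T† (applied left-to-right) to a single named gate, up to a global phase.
S†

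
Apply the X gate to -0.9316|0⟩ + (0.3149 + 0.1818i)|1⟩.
(0.3149 + 0.1818i)|0⟩ - 0.9316|1⟩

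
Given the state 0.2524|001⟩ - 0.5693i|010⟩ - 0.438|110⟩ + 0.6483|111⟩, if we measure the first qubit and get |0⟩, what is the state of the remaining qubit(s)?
0.4053|01⟩ - 0.9142i|10⟩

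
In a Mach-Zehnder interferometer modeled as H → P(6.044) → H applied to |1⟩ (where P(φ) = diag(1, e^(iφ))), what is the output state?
(0.01423 + 0.1185i)|0⟩ + (0.9858 - 0.1185i)|1⟩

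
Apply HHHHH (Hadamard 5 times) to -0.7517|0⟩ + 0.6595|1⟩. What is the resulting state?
-0.0652|0⟩ - 0.9979|1⟩

H² = I, so H^5 = H: a single Hadamard. With (a, b) = (-0.7517, 0.6595), H gives ((a + b)/√2, (a − b)/√2) = (-0.0652, -0.9979).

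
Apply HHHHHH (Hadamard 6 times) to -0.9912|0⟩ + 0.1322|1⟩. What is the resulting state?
-0.9912|0⟩ + 0.1322|1⟩

H² = I, so an even number of Hadamards cancels: H^6 = I and the state is unchanged.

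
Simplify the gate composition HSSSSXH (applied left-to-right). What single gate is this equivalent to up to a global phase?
Z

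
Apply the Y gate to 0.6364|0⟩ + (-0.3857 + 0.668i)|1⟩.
(0.668 + 0.3857i)|0⟩ + 0.6364i|1⟩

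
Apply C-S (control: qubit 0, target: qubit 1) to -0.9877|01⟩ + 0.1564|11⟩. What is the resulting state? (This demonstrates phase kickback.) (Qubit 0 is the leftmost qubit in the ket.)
-0.9877|01⟩ + 0.1564i|11⟩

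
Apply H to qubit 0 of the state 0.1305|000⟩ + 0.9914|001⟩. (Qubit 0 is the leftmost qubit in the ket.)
0.09228|000⟩ + 0.701|001⟩ + 0.09228|100⟩ + 0.701|101⟩

H on qubit 0 mixes each pair of kets that differ only in qubit 0: amplitudes (a, b) of (|…0…⟩, |…1…⟩) become ((a + b)/√2, (a − b)/√2). Kets absent from the input have amplitude 0.
(|000⟩, |100⟩): (a, b) = (0.1305, 0) → (0.09228, 0.09228)
(|001⟩, |101⟩): (a, b) = (0.9914, 0) → (0.701, 0.701)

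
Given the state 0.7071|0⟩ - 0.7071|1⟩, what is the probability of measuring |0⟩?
0.5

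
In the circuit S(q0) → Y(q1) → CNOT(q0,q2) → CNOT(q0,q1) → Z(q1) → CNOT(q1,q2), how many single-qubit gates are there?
3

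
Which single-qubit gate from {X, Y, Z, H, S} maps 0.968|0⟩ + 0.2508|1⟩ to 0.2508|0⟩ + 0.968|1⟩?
X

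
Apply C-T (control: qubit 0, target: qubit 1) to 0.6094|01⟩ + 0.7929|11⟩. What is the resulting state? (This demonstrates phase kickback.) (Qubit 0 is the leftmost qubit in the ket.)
0.6094|01⟩ + (0.5607 + 0.5607i)|11⟩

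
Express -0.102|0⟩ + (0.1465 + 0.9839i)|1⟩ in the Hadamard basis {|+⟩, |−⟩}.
(0.03147 + 0.6957i)|+⟩ + (-0.1757 - 0.6957i)|−⟩

With |ψ⟩ = α|0⟩ + β|1⟩, the Hadamard-basis coefficients are ⟨+|ψ⟩ = (α + β)/√2 and ⟨−|ψ⟩ = (α − β)/√2.
Here α = -0.102, β = (0.1465 + 0.9839i): (α + β)/√2 = (0.03147 + 0.6957i), (α − β)/√2 = (-0.1757 - 0.6957i).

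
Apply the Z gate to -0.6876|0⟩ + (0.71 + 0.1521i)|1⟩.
-0.6876|0⟩ + (-0.71 - 0.1521i)|1⟩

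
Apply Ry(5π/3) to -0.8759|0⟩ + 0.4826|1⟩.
0.5173|0⟩ - 0.8559|1⟩

Ry(5π/3) = [[cos(θ/2), −sin(θ/2)], [sin(θ/2), cos(θ/2)]]; θ = 5π/3, cos(θ/2) ≈ -0.866025, sin(θ/2) ≈ 0.5.
With a = amp(|0⟩) = -0.8759 and b = amp(|1⟩) = 0.4826:
new amp(|0⟩) = (-0.866025)·a + (-0.5)·b = 0.5173
new amp(|1⟩) = (0.5)·a + (-0.866025)·b = -0.8559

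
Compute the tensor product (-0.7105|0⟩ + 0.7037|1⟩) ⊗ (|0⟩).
-0.7105|00⟩ + 0.7037|10⟩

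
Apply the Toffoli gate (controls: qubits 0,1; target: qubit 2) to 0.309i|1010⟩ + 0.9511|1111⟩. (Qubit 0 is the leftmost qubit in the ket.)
0.309i|1010⟩ + 0.9511|1101⟩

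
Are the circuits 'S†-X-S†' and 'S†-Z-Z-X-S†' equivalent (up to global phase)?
Yes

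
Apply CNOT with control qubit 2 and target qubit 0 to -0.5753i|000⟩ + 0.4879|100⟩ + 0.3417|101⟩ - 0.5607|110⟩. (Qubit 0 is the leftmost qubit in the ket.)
-0.5753i|000⟩ + 0.3417|001⟩ + 0.4879|100⟩ - 0.5607|110⟩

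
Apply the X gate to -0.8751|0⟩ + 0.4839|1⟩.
0.4839|0⟩ - 0.8751|1⟩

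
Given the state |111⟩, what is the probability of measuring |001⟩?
0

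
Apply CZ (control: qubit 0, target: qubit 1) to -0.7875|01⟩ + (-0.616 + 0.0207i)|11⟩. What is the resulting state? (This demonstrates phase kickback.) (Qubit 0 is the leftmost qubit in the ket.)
-0.7875|01⟩ + (0.616 - 0.0207i)|11⟩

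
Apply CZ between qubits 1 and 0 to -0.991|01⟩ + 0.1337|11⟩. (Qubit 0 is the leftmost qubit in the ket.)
-0.991|01⟩ - 0.1337|11⟩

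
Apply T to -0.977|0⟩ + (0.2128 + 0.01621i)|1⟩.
-0.977|0⟩ + (0.139 + 0.1619i)|1⟩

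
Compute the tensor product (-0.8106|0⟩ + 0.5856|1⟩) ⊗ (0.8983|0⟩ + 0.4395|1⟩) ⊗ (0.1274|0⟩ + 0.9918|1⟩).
-0.09277|000⟩ - 0.7222|001⟩ - 0.04539|010⟩ - 0.3533|011⟩ + 0.06702|100⟩ + 0.5217|101⟩ + 0.03279|110⟩ + 0.2553|111⟩

amp(|b₁b₂…⟩) = product of the factor amplitudes for bits b₁, b₂, …; only kets whose every factor amplitude is nonzero survive.
|000⟩: (-0.8106)(0.8983)(0.1274) = -0.09277
|001⟩: (-0.8106)(0.8983)(0.9918) = -0.7222
|010⟩: (-0.8106)(0.4395)(0.1274) = -0.04539
|011⟩: (-0.8106)(0.4395)(0.9918) = -0.3533
|100⟩: (0.5856)(0.8983)(0.1274) = 0.06702
|101⟩: (0.5856)(0.8983)(0.9918) = 0.5217
|110⟩: (0.5856)(0.4395)(0.1274) = 0.03279
|111⟩: (0.5856)(0.4395)(0.9918) = 0.2553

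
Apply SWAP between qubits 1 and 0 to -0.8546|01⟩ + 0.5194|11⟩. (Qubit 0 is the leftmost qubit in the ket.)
-0.8546|10⟩ + 0.5194|11⟩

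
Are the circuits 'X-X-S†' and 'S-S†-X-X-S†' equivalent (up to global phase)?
Yes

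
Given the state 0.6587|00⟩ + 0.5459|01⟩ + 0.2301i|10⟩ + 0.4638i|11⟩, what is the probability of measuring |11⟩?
0.2151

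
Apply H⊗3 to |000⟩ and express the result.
1/√8|000⟩ + 1/√8|001⟩ + 1/√8|010⟩ + 1/√8|011⟩ + 1/√8|100⟩ + 1/√8|101⟩ + 1/√8|110⟩ + 1/√8|111⟩

H⊗3 gives amp(|y⟩) = (1/2√2) Σ_x (−1)^(x·y) amp(|x⟩), where x·y is the number of positions in which both x and y have a 1.
|000⟩: (1)/(2√2) = 1/√8
|001⟩: (1)/(2√2) = 1/√8
|010⟩: (1)/(2√2) = 1/√8
|011⟩: (1)/(2√2) = 1/√8
|100⟩: (1)/(2√2) = 1/√8
|101⟩: (1)/(2√2) = 1/√8
|110⟩: (1)/(2√2) = 1/√8
|111⟩: (1)/(2√2) = 1/√8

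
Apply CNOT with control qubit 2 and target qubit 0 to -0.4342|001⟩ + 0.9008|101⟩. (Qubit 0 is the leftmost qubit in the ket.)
0.9008|001⟩ - 0.4342|101⟩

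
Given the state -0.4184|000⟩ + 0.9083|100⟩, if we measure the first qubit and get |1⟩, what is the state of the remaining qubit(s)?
|00⟩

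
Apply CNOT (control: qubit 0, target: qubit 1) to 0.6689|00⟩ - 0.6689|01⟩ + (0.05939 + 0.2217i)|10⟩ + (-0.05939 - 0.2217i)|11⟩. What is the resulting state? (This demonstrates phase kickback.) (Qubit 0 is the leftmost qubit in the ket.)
0.6689|00⟩ - 0.6689|01⟩ + (-0.05939 - 0.2217i)|10⟩ + (0.05939 + 0.2217i)|11⟩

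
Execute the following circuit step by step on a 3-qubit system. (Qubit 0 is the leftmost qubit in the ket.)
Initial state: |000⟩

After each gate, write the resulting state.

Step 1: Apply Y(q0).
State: i|100⟩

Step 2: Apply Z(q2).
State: i|100⟩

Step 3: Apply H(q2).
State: (1/√2)i|100⟩ + (1/√2)i|101⟩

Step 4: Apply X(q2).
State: (1/√2)i|100⟩ + (1/√2)i|101⟩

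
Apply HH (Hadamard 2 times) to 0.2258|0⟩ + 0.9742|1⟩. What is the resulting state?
0.2258|0⟩ + 0.9742|1⟩

H² = I, so an even number of Hadamards cancels: H^2 = I and the state is unchanged.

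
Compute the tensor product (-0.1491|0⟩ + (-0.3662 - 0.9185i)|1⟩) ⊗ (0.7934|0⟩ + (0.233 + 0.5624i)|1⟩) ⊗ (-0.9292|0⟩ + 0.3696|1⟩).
0.1099|000⟩ - 0.04372|001⟩ + (0.03228 + 0.07792i)|010⟩ + (-0.01284 - 0.03099i)|011⟩ + (0.27 + 0.6771i)|100⟩ + (-0.1074 - 0.2693i)|101⟩ + (-0.4007 + 0.3902i)|110⟩ + (0.1594 - 0.1552i)|111⟩

amp(|b₁b₂…⟩) = product of the factor amplitudes for bits b₁, b₂, …; only kets whose every factor amplitude is nonzero survive.
|000⟩: (-0.1491)(0.7934)(-0.9292) = 0.1099
|001⟩: (-0.1491)(0.7934)(0.3696) = -0.04372
|010⟩: (-0.1491)(0.233 + 0.5624i)(-0.9292) = (0.03228 + 0.07792i)
|011⟩: (-0.1491)(0.233 + 0.5624i)(0.3696) = (-0.01284 - 0.03099i)
|100⟩: (-0.3662 - 0.9185i)(0.7934)(-0.9292) = (0.27 + 0.6771i)
|101⟩: (-0.3662 - 0.9185i)(0.7934)(0.3696) = (-0.1074 - 0.2693i)
|110⟩: (-0.3662 - 0.9185i)(0.233 + 0.5624i)(-0.9292) = (-0.4007 + 0.3902i)
|111⟩: (-0.3662 - 0.9185i)(0.233 + 0.5624i)(0.3696) = (0.1594 - 0.1552i)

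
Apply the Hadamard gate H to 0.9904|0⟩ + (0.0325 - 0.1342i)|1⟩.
(0.7233 - 0.09489i)|0⟩ + (0.6773 + 0.09489i)|1⟩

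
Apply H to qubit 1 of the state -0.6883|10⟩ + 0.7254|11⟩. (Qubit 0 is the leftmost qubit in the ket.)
0.02623|10⟩ - 0.9996|11⟩

H on qubit 1 mixes each pair of kets that differ only in qubit 1: amplitudes (a, b) of (|…0…⟩, |…1…⟩) become ((a + b)/√2, (a − b)/√2). Kets absent from the input have amplitude 0.
(|10⟩, |11⟩): (a, b) = (-0.6883, 0.7254) → (0.02623, -0.9996)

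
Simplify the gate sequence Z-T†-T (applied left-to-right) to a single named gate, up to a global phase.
Z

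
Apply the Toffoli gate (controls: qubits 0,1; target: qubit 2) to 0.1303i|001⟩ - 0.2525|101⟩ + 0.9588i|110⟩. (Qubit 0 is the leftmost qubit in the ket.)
0.1303i|001⟩ - 0.2525|101⟩ + 0.9588i|111⟩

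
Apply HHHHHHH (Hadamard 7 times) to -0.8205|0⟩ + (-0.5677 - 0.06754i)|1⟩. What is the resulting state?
(-0.9816 - 0.04776i)|0⟩ + (-0.1788 + 0.04776i)|1⟩

H² = I, so H^7 = H: a single Hadamard. With (a, b) = (-0.8205, (-0.5677 - 0.06754i)), H gives ((a + b)/√2, (a − b)/√2) = ((-0.9816 - 0.04776i), (-0.1788 + 0.04776i)).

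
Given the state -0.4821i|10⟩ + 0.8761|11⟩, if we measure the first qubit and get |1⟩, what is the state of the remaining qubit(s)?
-0.4821i|0⟩ + 0.8761|1⟩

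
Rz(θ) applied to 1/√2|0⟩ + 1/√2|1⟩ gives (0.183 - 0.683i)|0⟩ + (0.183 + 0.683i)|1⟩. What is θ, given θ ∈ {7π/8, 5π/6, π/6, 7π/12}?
5π/6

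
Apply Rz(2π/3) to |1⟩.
(1/2 + 0.866i)|1⟩

Rz(2π/3) = [[e^(−iθ/2), 0], [0, e^(iθ/2)]] with e^(±iθ/2) = cos(θ/2) ± i·sin(θ/2); θ = 2π/3, cos(θ/2) ≈ 0.5, sin(θ/2) ≈ 0.866025.
With a = amp(|0⟩) = 0 and b = amp(|1⟩) = 1:
new amp(|0⟩) = (0.5 - 0.866025i)·a = 0
new amp(|1⟩) = (0.5 + 0.866025i)·b = (1/2 + 0.866i)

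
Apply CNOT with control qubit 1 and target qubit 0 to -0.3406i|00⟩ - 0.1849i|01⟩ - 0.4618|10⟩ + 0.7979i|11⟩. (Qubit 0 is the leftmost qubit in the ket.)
-0.3406i|00⟩ + 0.7979i|01⟩ - 0.4618|10⟩ - 0.1849i|11⟩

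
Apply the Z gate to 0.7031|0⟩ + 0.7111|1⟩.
0.7031|0⟩ - 0.7111|1⟩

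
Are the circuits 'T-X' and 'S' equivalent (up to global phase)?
No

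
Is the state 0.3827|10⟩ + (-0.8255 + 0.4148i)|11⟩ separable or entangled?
Separable

Writing the state as a|00⟩ + b|01⟩ + c|10⟩ + d|11⟩, it is a product state iff ad − bc = 0.
Here (a, b, c, d) = (0, 0, 0.3827, (-0.8255 + 0.4148i)): ad − bc = (0)(-0.8255 + 0.4148i) − (0)(0.3827) = 0, so the state is separable.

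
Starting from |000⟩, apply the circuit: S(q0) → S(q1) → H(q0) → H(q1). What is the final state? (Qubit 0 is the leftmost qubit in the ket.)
1/2|000⟩ + 1/2|010⟩ + 1/2|100⟩ + 1/2|110⟩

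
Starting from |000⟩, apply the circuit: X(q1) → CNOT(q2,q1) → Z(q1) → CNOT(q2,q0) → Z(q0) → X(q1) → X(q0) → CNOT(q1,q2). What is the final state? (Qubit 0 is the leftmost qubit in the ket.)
-|100⟩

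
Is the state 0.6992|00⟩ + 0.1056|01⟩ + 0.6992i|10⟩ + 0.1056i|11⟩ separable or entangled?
Separable

Writing the state as a|00⟩ + b|01⟩ + c|10⟩ + d|11⟩, it is a product state iff ad − bc = 0.
Here (a, b, c, d) = (0.6992, 0.1056, 0.6992i, 0.1056i): ad − bc = (0.6992)(0.1056i) − (0.1056)(0.6992i) = 0, so the state is separable.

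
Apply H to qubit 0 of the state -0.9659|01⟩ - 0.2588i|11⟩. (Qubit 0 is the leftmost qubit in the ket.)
(-0.683 - 0.183i)|01⟩ + (-0.683 + 0.183i)|11⟩

H on qubit 0 mixes each pair of kets that differ only in qubit 0: amplitudes (a, b) of (|…0…⟩, |…1…⟩) become ((a + b)/√2, (a − b)/√2). Kets absent from the input have amplitude 0.
(|01⟩, |11⟩): (a, b) = (-0.9659, -0.2588i) → ((-0.683 - 0.183i), (-0.683 + 0.183i))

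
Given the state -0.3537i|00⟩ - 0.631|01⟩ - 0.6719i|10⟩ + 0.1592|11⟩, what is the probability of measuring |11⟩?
0.02534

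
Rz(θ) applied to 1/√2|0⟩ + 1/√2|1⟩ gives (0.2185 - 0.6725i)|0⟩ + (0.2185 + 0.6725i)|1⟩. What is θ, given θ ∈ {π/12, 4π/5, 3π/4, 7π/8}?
4π/5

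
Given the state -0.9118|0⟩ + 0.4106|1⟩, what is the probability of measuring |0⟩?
0.8314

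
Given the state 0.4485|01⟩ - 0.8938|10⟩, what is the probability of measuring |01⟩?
0.2012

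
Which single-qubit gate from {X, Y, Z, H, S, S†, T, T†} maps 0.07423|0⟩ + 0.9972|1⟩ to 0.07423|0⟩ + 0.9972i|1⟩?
S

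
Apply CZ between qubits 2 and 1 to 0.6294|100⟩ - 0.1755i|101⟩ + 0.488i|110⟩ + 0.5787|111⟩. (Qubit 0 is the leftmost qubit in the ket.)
0.6294|100⟩ - 0.1755i|101⟩ + 0.488i|110⟩ - 0.5787|111⟩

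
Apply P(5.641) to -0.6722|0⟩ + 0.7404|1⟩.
-0.6722|0⟩ + (0.5929 - 0.4435i)|1⟩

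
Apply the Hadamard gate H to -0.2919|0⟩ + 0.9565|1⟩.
0.4699|0⟩ - 0.8828|1⟩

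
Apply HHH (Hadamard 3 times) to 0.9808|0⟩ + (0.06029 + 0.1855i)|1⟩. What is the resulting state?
(0.7362 + 0.1312i)|0⟩ + (0.6509 - 0.1312i)|1⟩

H² = I, so H^3 = H: a single Hadamard. With (a, b) = (0.9808, (0.06029 + 0.1855i)), H gives ((a + b)/√2, (a − b)/√2) = ((0.7362 + 0.1312i), (0.6509 - 0.1312i)).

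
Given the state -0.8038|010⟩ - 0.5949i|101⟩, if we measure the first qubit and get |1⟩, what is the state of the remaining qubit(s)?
-i|01⟩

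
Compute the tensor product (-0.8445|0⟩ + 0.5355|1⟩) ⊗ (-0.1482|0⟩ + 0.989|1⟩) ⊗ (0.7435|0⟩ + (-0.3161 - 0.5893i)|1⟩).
0.09305|000⟩ + (-0.03956 - 0.07375i)|001⟩ - 0.621|010⟩ + (0.264 + 0.4922i)|011⟩ - 0.059|100⟩ + (0.02509 + 0.04677i)|101⟩ + 0.3938|110⟩ + (-0.1674 - 0.3121i)|111⟩

amp(|b₁b₂…⟩) = product of the factor amplitudes for bits b₁, b₂, …; only kets whose every factor amplitude is nonzero survive.
|000⟩: (-0.8445)(-0.1482)(0.7435) = 0.09305
|001⟩: (-0.8445)(-0.1482)(-0.3161 - 0.5893i) = (-0.03956 - 0.07375i)
|010⟩: (-0.8445)(0.989)(0.7435) = -0.621
|011⟩: (-0.8445)(0.989)(-0.3161 - 0.5893i) = (0.264 + 0.4922i)
|100⟩: (0.5355)(-0.1482)(0.7435) = -0.059
|101⟩: (0.5355)(-0.1482)(-0.3161 - 0.5893i) = (0.02509 + 0.04677i)
|110⟩: (0.5355)(0.989)(0.7435) = 0.3938
|111⟩: (0.5355)(0.989)(-0.3161 - 0.5893i) = (-0.1674 - 0.3121i)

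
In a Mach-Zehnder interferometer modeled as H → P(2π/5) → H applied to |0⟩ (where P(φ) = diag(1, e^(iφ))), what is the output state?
(0.6545 + 0.4755i)|0⟩ + (0.3455 - 0.4755i)|1⟩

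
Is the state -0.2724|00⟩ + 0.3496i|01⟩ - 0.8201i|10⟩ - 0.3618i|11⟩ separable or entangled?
Entangled

Writing the state as a|00⟩ + b|01⟩ + c|10⟩ + d|11⟩, it is a product state iff ad − bc = 0.
Here (a, b, c, d) = (-0.2724, 0.3496i, -0.8201i, -0.3618i): ad − bc = (-0.2724)(-0.3618i) − (0.3496i)(-0.8201i) = (-0.2867 + 0.09855i) ≠ 0, so the state is entangled.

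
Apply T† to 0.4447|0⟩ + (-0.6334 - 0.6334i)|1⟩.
0.4447|0⟩ - 0.8958|1⟩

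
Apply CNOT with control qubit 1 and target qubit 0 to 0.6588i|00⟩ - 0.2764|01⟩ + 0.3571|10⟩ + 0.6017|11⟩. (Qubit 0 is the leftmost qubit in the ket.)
0.6588i|00⟩ + 0.6017|01⟩ + 0.3571|10⟩ - 0.2764|11⟩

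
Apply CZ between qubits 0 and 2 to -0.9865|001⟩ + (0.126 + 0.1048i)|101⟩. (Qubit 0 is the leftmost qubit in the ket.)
-0.9865|001⟩ + (-0.126 - 0.1048i)|101⟩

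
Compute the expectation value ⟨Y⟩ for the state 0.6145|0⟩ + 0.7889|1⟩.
0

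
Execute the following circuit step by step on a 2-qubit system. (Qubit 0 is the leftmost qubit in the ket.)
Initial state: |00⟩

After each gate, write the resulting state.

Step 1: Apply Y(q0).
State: i|10⟩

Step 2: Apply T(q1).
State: i|10⟩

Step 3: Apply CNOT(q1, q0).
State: i|10⟩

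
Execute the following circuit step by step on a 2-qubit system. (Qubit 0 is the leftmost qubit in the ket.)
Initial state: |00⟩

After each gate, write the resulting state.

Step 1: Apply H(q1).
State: 1/√2|00⟩ + 1/√2|01⟩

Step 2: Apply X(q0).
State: 1/√2|10⟩ + 1/√2|11⟩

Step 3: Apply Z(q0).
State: -1/√2|10⟩ - 1/√2|11⟩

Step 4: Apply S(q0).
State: -(1/√2)i|10⟩ - (1/√2)i|11⟩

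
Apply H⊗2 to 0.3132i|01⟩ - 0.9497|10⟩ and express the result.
(-0.4749 + 0.1566i)|00⟩ + (-0.4749 - 0.1566i)|01⟩ + (0.4749 + 0.1566i)|10⟩ + (0.4749 - 0.1566i)|11⟩

H⊗2 gives amp(|y⟩) = (1/2) Σ_x (−1)^(x·y) amp(|x⟩), where x·y is the number of positions in which both x and y have a 1.
|00⟩: (0.3132i - 0.9497)/2 = (-0.4749 + 0.1566i)
|01⟩: (-0.3132i - 0.9497)/2 = (-0.4749 - 0.1566i)
|10⟩: (0.3132i + 0.9497)/2 = (0.4749 + 0.1566i)
|11⟩: (-0.3132i + 0.9497)/2 = (0.4749 - 0.1566i)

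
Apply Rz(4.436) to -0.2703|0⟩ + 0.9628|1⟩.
(0.163 + 0.2156i)|0⟩ + (-0.5805 + 0.7681i)|1⟩

Rz(4.436) = [[e^(−iθ/2), 0], [0, e^(iθ/2)]] with e^(±iθ/2) = cos(θ/2) ± i·sin(θ/2); θ = 4.436, cos(θ/2) ≈ -0.602958, sin(θ/2) ≈ 0.797773.
With a = amp(|0⟩) = -0.2703 and b = amp(|1⟩) = 0.9628:
new amp(|0⟩) = (-0.602958 - 0.797773i)·a = (0.163 + 0.2156i)
new amp(|1⟩) = (-0.602958 + 0.797773i)·b = (-0.5805 + 0.7681i)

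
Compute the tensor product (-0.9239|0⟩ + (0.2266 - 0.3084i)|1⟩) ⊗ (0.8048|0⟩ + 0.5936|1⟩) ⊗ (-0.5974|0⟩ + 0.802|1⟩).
0.4442|000⟩ - 0.5963|001⟩ + 0.3276|010⟩ - 0.4398|011⟩ + (-0.1089 + 0.1483i)|100⟩ + (0.1463 - 0.1991i)|101⟩ + (-0.08036 + 0.1094i)|110⟩ + (0.1079 - 0.1468i)|111⟩

amp(|b₁b₂…⟩) = product of the factor amplitudes for bits b₁, b₂, …; only kets whose every factor amplitude is nonzero survive.
|000⟩: (-0.9239)(0.8048)(-0.5974) = 0.4442
|001⟩: (-0.9239)(0.8048)(0.802) = -0.5963
|010⟩: (-0.9239)(0.5936)(-0.5974) = 0.3276
|011⟩: (-0.9239)(0.5936)(0.802) = -0.4398
|100⟩: (0.2266 - 0.3084i)(0.8048)(-0.5974) = (-0.1089 + 0.1483i)
|101⟩: (0.2266 - 0.3084i)(0.8048)(0.802) = (0.1463 - 0.1991i)
|110⟩: (0.2266 - 0.3084i)(0.5936)(-0.5974) = (-0.08036 + 0.1094i)
|111⟩: (0.2266 - 0.3084i)(0.5936)(0.802) = (0.1079 - 0.1468i)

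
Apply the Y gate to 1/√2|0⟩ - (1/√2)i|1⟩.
-1/√2|0⟩ + (1/√2)i|1⟩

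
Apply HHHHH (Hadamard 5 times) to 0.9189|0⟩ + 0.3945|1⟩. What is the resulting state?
0.9287|0⟩ + 0.3708|1⟩

H² = I, so H^5 = H: a single Hadamard. With (a, b) = (0.9189, 0.3945), H gives ((a + b)/√2, (a − b)/√2) = (0.9287, 0.3708).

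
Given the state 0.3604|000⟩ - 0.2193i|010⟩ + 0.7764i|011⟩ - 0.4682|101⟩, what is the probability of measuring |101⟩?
0.2192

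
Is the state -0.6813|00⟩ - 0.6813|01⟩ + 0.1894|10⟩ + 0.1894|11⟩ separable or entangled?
Separable

Writing the state as a|00⟩ + b|01⟩ + c|10⟩ + d|11⟩, it is a product state iff ad − bc = 0.
Here (a, b, c, d) = (-0.6813, -0.6813, 0.1894, 0.1894): ad − bc = (-0.6813)(0.1894) − (-0.6813)(0.1894) = 0, so the state is separable.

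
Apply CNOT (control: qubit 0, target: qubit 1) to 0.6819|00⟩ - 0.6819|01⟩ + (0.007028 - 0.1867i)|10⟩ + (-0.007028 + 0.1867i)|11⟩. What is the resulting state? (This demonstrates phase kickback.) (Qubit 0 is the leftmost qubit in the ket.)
0.6819|00⟩ - 0.6819|01⟩ + (-0.007028 + 0.1867i)|10⟩ + (0.007028 - 0.1867i)|11⟩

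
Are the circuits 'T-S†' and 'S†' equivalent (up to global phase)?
No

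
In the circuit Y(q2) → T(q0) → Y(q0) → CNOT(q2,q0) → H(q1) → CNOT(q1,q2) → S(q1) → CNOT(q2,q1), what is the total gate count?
8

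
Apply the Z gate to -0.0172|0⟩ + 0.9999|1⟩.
-0.0172|0⟩ - 0.9999|1⟩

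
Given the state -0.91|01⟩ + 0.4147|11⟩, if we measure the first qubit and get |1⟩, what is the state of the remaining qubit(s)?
|1⟩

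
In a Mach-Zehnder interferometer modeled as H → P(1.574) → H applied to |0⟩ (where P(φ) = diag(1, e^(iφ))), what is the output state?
(0.4984 + 0.5i)|0⟩ + (0.5016 - 0.5i)|1⟩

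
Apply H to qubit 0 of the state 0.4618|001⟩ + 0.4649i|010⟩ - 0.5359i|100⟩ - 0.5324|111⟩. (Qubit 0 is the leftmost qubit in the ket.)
-0.3789i|000⟩ + 0.3265|001⟩ + 0.3287i|010⟩ - 0.3765|011⟩ + 0.3789i|100⟩ + 0.3265|101⟩ + 0.3287i|110⟩ + 0.3765|111⟩

H on qubit 0 mixes each pair of kets that differ only in qubit 0: amplitudes (a, b) of (|…0…⟩, |…1…⟩) become ((a + b)/√2, (a − b)/√2). Kets absent from the input have amplitude 0.
(|000⟩, |100⟩): (a, b) = (0, -0.5359i) → (-0.3789i, 0.3789i)
(|001⟩, |101⟩): (a, b) = (0.4618, 0) → (0.3265, 0.3265)
(|010⟩, |110⟩): (a, b) = (0.4649i, 0) → (0.3287i, 0.3287i)
(|011⟩, |111⟩): (a, b) = (0, -0.5324) → (-0.3765, 0.3765)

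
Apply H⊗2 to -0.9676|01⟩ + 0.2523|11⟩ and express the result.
-0.3577|00⟩ + 0.3577|01⟩ - 0.61|10⟩ + 0.61|11⟩

H⊗2 gives amp(|y⟩) = (1/2) Σ_x (−1)^(x·y) amp(|x⟩), where x·y is the number of positions in which both x and y have a 1.
|00⟩: (-0.9676 + 0.2523)/2 = -0.3577
|01⟩: (0.9676 - 0.2523)/2 = 0.3577
|10⟩: (-0.9676 - 0.2523)/2 = -0.61
|11⟩: (0.9676 + 0.2523)/2 = 0.61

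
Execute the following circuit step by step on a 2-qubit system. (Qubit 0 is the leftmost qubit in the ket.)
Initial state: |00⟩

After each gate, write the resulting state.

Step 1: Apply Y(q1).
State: i|01⟩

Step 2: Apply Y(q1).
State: |00⟩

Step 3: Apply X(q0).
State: |10⟩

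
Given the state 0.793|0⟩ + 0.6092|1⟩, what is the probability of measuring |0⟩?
0.6288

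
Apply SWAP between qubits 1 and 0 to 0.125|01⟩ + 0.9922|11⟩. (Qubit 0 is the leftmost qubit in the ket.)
0.125|10⟩ + 0.9922|11⟩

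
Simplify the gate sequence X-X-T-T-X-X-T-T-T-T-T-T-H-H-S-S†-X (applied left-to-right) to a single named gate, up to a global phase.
X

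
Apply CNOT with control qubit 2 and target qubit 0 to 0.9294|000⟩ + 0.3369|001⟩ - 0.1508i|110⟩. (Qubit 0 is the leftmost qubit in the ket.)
0.9294|000⟩ + 0.3369|101⟩ - 0.1508i|110⟩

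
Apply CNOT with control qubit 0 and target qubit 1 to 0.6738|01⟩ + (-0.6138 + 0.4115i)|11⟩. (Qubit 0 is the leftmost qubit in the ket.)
0.6738|01⟩ + (-0.6138 + 0.4115i)|10⟩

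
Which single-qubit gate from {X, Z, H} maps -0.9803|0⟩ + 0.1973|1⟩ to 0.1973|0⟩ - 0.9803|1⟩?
X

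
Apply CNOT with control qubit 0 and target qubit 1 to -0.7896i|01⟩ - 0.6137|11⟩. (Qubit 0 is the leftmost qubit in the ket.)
-0.7896i|01⟩ - 0.6137|10⟩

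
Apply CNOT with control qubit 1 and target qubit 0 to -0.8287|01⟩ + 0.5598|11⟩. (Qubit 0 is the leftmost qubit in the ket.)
0.5598|01⟩ - 0.8287|11⟩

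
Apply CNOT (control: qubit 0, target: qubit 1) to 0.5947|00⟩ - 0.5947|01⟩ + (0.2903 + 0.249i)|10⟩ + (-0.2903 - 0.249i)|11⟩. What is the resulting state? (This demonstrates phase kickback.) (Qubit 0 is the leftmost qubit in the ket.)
0.5947|00⟩ - 0.5947|01⟩ + (-0.2903 - 0.249i)|10⟩ + (0.2903 + 0.249i)|11⟩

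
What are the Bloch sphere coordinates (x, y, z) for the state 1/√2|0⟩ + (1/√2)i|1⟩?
(0, 1, 0)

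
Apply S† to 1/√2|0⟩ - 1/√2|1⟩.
1/√2|0⟩ + (1/√2)i|1⟩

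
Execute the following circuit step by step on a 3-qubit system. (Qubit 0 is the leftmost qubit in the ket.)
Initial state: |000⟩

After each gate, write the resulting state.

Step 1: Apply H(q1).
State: 1/√2|000⟩ + 1/√2|010⟩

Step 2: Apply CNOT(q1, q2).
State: 1/√2|000⟩ + 1/√2|011⟩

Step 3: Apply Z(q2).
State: 1/√2|000⟩ - 1/√2|011⟩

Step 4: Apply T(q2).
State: 1/√2|000⟩ + (-1/2 - (1/2)i)|011⟩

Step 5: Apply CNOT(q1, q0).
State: 1/√2|000⟩ + (-1/2 - (1/2)i)|111⟩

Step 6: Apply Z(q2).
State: 1/√2|000⟩ + (1/2 + (1/2)i)|111⟩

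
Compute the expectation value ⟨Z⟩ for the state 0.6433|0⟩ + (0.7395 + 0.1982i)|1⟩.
-0.1723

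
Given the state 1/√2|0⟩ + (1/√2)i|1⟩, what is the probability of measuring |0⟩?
1/2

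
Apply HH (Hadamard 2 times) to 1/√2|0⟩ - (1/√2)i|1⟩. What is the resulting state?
1/√2|0⟩ - (1/√2)i|1⟩

H² = I, so an even number of Hadamards cancels: H^2 = I and the state is unchanged.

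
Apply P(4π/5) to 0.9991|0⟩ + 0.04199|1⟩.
0.9991|0⟩ + (-0.03397 + 0.02468i)|1⟩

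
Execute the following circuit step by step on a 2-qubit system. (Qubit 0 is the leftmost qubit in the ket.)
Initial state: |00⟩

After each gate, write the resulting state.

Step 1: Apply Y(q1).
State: i|01⟩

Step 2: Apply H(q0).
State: (1/√2)i|01⟩ + (1/√2)i|11⟩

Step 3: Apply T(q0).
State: (1/√2)i|01⟩ + (-1/2 + (1/2)i)|11⟩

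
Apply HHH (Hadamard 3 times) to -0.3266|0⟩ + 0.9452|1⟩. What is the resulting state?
0.4374|0⟩ - 0.8993|1⟩

H² = I, so H^3 = H: a single Hadamard. With (a, b) = (-0.3266, 0.9452), H gives ((a + b)/√2, (a − b)/√2) = (0.4374, -0.8993).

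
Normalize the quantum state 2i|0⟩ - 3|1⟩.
0.5547i|0⟩ - 0.8321|1⟩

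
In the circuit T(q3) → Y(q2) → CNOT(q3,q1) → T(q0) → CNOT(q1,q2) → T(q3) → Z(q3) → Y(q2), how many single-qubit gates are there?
6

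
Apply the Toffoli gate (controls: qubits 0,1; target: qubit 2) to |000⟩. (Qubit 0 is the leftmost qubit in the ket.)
|000⟩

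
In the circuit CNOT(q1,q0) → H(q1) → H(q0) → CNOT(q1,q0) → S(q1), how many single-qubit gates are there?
3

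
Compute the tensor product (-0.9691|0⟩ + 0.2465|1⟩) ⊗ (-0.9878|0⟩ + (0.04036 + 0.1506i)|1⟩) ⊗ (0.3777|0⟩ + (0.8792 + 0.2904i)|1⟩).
0.3616|000⟩ + (0.8416 + 0.278i)|001⟩ + (-0.01477 - 0.05512i)|010⟩ + (0.007995 - 0.1397i)|011⟩ - 0.09197|100⟩ + (-0.2141 - 0.07071i)|101⟩ + (0.003758 + 0.01402i)|110⟩ + (-0.002034 + 0.03553i)|111⟩

amp(|b₁b₂…⟩) = product of the factor amplitudes for bits b₁, b₂, …; only kets whose every factor amplitude is nonzero survive.
|000⟩: (-0.9691)(-0.9878)(0.3777) = 0.3616
|001⟩: (-0.9691)(-0.9878)(0.8792 + 0.2904i) = (0.8416 + 0.278i)
|010⟩: (-0.9691)(0.04036 + 0.1506i)(0.3777) = (-0.01477 - 0.05512i)
|011⟩: (-0.9691)(0.04036 + 0.1506i)(0.8792 + 0.2904i) = (0.007995 - 0.1397i)
|100⟩: (0.2465)(-0.9878)(0.3777) = -0.09197
|101⟩: (0.2465)(-0.9878)(0.8792 + 0.2904i) = (-0.2141 - 0.07071i)
|110⟩: (0.2465)(0.04036 + 0.1506i)(0.3777) = (0.003758 + 0.01402i)
|111⟩: (0.2465)(0.04036 + 0.1506i)(0.8792 + 0.2904i) = (-0.002034 + 0.03553i)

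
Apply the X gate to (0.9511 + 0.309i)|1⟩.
(0.9511 + 0.309i)|0⟩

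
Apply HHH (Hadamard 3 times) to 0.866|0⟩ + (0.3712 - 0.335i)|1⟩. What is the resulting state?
(0.8748 - 0.2369i)|0⟩ + (0.3499 + 0.2369i)|1⟩

H² = I, so H^3 = H: a single Hadamard. With (a, b) = (0.866, (0.3712 - 0.335i)), H gives ((a + b)/√2, (a − b)/√2) = ((0.8748 - 0.2369i), (0.3499 + 0.2369i)).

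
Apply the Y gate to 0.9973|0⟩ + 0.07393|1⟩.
-0.07393i|0⟩ + 0.9973i|1⟩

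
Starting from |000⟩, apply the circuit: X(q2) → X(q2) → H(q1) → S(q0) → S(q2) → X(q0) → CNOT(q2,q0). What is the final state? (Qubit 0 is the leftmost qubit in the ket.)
1/√2|100⟩ + 1/√2|110⟩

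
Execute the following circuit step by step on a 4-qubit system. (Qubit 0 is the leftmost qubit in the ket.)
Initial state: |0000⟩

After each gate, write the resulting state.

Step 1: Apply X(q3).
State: |0001⟩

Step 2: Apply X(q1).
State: |0101⟩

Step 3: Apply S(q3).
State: i|0101⟩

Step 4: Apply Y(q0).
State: -|1101⟩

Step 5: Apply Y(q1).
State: i|1001⟩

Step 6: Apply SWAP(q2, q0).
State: i|0011⟩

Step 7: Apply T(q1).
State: i|0011⟩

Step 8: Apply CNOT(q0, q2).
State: i|0011⟩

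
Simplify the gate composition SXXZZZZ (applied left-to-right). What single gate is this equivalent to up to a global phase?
S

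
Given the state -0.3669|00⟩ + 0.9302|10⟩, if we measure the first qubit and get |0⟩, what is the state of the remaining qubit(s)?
-|0⟩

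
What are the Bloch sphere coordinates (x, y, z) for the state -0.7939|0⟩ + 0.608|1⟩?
(-0.9654, 0, 0.2606)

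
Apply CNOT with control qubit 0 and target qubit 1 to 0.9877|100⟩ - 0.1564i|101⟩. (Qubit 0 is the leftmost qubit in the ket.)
0.9877|110⟩ - 0.1564i|111⟩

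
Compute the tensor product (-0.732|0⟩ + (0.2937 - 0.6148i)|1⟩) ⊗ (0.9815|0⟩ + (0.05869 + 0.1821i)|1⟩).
-0.7185|00⟩ + (-0.04296 - 0.1333i)|01⟩ + (0.2883 - 0.6034i)|10⟩ + (0.1292 + 0.0174i)|11⟩

amp(|b₁b₂…⟩) = product of the factor amplitudes for bits b₁, b₂, …; only kets whose every factor amplitude is nonzero survive.
|00⟩: (-0.732)(0.9815) = -0.7185
|01⟩: (-0.732)(0.05869 + 0.1821i) = (-0.04296 - 0.1333i)
|10⟩: (0.2937 - 0.6148i)(0.9815) = (0.2883 - 0.6034i)
|11⟩: (0.2937 - 0.6148i)(0.05869 + 0.1821i) = (0.1292 + 0.0174i)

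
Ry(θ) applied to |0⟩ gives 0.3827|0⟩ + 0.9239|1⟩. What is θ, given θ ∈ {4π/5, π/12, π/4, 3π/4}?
3π/4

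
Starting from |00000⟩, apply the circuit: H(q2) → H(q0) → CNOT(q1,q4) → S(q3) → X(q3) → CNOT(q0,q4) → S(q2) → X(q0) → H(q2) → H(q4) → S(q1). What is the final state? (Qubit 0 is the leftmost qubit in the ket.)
(0.25 + 0.25i)|00010⟩ + (-0.25 - 0.25i)|00011⟩ + (0.25 - 0.25i)|00110⟩ + (-0.25 + 0.25i)|00111⟩ + (0.25 + 0.25i)|10010⟩ + (0.25 + 0.25i)|10011⟩ + (0.25 - 0.25i)|10110⟩ + (0.25 - 0.25i)|10111⟩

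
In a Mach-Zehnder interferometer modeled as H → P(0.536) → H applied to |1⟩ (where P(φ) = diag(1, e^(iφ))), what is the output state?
(0.07012 - 0.2554i)|0⟩ + (0.9299 + 0.2554i)|1⟩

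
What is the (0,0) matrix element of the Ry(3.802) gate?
-0.3242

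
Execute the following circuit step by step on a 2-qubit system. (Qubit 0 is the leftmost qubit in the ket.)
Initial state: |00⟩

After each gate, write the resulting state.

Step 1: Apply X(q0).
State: |10⟩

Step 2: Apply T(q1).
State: |10⟩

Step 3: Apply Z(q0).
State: -|10⟩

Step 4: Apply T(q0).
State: (-1/√2 - (1/√2)i)|10⟩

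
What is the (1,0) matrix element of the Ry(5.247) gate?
0.4952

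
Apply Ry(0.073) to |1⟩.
-0.03649|0⟩ + 0.9993|1⟩

Ry(0.073) = [[cos(θ/2), −sin(θ/2)], [sin(θ/2), cos(θ/2)]]; θ = 0.073, cos(θ/2) ≈ 0.999334, sin(θ/2) ≈ 0.0364919.
With a = amp(|0⟩) = 0 and b = amp(|1⟩) = 1:
new amp(|0⟩) = (0.999334)·a + (-0.0364919)·b = -0.03649
new amp(|1⟩) = (0.0364919)·a + (0.999334)·b = 0.9993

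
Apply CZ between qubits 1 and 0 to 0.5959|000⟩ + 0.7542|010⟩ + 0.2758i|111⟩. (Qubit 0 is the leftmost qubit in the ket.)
0.5959|000⟩ + 0.7542|010⟩ - 0.2758i|111⟩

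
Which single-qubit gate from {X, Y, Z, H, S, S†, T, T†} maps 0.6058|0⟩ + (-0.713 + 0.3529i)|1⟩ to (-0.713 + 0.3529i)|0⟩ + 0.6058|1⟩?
X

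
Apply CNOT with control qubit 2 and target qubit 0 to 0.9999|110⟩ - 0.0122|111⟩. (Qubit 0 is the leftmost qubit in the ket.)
-0.0122|011⟩ + 0.9999|110⟩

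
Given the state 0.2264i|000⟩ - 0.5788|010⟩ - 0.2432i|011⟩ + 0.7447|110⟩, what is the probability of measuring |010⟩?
0.335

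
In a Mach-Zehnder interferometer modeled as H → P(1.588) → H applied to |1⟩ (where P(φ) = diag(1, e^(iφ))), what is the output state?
(0.5086 - 0.4999i)|0⟩ + (0.4914 + 0.4999i)|1⟩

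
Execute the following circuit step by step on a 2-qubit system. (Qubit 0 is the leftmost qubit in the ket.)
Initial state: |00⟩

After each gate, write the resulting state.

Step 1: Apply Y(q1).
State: i|01⟩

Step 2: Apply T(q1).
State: (-1/√2 + (1/√2)i)|01⟩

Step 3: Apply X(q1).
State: (-1/√2 + (1/√2)i)|00⟩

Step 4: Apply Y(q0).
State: (-1/√2 - (1/√2)i)|10⟩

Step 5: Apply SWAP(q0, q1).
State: (-1/√2 - (1/√2)i)|01⟩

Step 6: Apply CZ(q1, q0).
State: (-1/√2 - (1/√2)i)|01⟩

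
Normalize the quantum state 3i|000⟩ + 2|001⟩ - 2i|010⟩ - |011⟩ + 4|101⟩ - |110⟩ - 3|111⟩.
0.4523i|000⟩ + 0.3015|001⟩ - 0.3015i|010⟩ - 0.1508|011⟩ + 0.603|101⟩ - 0.1508|110⟩ - 0.4523|111⟩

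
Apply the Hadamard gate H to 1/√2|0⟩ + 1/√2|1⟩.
|0⟩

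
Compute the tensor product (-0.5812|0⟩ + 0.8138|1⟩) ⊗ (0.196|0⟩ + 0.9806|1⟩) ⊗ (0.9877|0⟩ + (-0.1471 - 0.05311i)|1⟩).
-0.1125|000⟩ + (0.01676 + 0.00605i)|001⟩ - 0.5629|010⟩ + (0.08384 + 0.03027i)|011⟩ + 0.1575|100⟩ + (-0.02346 - 0.008471i)|101⟩ + 0.7882|110⟩ + (-0.1174 - 0.04238i)|111⟩

amp(|b₁b₂…⟩) = product of the factor amplitudes for bits b₁, b₂, …; only kets whose every factor amplitude is nonzero survive.
|000⟩: (-0.5812)(0.196)(0.9877) = -0.1125
|001⟩: (-0.5812)(0.196)(-0.1471 - 0.05311i) = (0.01676 + 0.00605i)
|010⟩: (-0.5812)(0.9806)(0.9877) = -0.5629
|011⟩: (-0.5812)(0.9806)(-0.1471 - 0.05311i) = (0.08384 + 0.03027i)
|100⟩: (0.8138)(0.196)(0.9877) = 0.1575
|101⟩: (0.8138)(0.196)(-0.1471 - 0.05311i) = (-0.02346 - 0.008471i)
|110⟩: (0.8138)(0.9806)(0.9877) = 0.7882
|111⟩: (0.8138)(0.9806)(-0.1471 - 0.05311i) = (-0.1174 - 0.04238i)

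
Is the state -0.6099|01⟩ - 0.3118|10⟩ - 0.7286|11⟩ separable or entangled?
Entangled

Writing the state as a|00⟩ + b|01⟩ + c|10⟩ + d|11⟩, it is a product state iff ad − bc = 0.
Here (a, b, c, d) = (0, -0.6099, -0.3118, -0.7286): ad − bc = (0)(-0.7286) − (-0.6099)(-0.3118) = -0.1902 ≠ 0, so the state is entangled.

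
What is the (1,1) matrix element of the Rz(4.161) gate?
(-0.4879 + 0.8729i)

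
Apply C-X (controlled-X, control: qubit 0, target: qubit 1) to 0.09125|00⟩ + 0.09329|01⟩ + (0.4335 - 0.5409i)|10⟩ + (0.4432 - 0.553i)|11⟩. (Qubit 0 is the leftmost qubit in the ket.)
0.09125|00⟩ + 0.09329|01⟩ + (0.4432 - 0.553i)|10⟩ + (0.4335 - 0.5409i)|11⟩

C-X leaves the control-|0⟩ kets |00⟩, |01⟩ unchanged and applies X to qubit 1 on the control-|1⟩ pair (|10⟩, |11⟩).
X = [[0, 1], [1, 0]].
With a = amp(|10⟩) = (0.4335 - 0.5409i) and b = amp(|11⟩) = (0.4432 - 0.553i):
new amp(|10⟩) = (1)·b = (0.4432 - 0.553i)
new amp(|11⟩) = (1)·a = (0.4335 - 0.5409i)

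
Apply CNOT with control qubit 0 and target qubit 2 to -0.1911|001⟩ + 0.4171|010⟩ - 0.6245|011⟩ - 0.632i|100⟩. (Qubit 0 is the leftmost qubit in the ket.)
-0.1911|001⟩ + 0.4171|010⟩ - 0.6245|011⟩ - 0.632i|101⟩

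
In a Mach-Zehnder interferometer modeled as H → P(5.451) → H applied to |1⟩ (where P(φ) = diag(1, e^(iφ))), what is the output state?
(0.1634 + 0.3697i)|0⟩ + (0.8366 - 0.3697i)|1⟩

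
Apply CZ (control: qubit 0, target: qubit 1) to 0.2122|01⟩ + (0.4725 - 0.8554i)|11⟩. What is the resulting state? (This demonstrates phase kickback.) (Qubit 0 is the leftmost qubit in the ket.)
0.2122|01⟩ + (-0.4725 + 0.8554i)|11⟩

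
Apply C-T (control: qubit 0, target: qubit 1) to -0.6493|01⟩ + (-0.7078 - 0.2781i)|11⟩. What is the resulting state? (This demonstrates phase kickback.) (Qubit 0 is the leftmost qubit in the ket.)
-0.6493|01⟩ + (-0.3038 - 0.6971i)|11⟩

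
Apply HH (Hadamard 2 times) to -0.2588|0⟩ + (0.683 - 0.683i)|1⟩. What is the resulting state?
-0.2588|0⟩ + (0.683 - 0.683i)|1⟩

H² = I, so an even number of Hadamards cancels: H^2 = I and the state is unchanged.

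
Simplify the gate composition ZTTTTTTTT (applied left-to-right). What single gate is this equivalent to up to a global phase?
Z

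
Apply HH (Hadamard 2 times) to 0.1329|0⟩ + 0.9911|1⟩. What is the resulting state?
0.1329|0⟩ + 0.9911|1⟩

H² = I, so an even number of Hadamards cancels: H^2 = I and the state is unchanged.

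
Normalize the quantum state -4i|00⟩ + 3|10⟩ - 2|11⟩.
-0.7428i|00⟩ + 0.5571|10⟩ - 0.3714|11⟩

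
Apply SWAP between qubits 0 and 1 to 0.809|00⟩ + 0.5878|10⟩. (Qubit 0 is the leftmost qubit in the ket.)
0.809|00⟩ + 0.5878|01⟩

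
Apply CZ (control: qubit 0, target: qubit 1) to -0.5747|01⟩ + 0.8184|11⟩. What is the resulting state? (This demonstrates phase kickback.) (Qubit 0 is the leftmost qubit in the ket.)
-0.5747|01⟩ - 0.8184|11⟩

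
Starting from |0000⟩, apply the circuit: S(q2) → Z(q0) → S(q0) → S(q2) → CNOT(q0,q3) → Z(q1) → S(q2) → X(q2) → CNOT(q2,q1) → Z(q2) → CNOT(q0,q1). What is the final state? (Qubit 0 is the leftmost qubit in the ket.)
-|0110⟩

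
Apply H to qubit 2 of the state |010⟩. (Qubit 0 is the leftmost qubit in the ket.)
1/√2|010⟩ + 1/√2|011⟩

H on qubit 2 mixes each pair of kets that differ only in qubit 2: amplitudes (a, b) of (|…0…⟩, |…1…⟩) become ((a + b)/√2, (a − b)/√2). Kets absent from the input have amplitude 0.
(|010⟩, |011⟩): (a, b) = (1, 0) → (1/√2, 1/√2)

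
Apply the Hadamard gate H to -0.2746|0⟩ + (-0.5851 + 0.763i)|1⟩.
(-0.6079 + 0.5395i)|0⟩ + (0.2196 - 0.5395i)|1⟩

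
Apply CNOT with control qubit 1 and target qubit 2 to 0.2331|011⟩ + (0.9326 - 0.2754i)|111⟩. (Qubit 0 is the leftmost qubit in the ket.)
0.2331|010⟩ + (0.9326 - 0.2754i)|110⟩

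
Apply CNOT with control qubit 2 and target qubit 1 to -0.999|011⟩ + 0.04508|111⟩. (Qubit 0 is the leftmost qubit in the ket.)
-0.999|001⟩ + 0.04508|101⟩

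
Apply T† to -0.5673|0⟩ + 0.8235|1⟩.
-0.5673|0⟩ + (0.5823 - 0.5823i)|1⟩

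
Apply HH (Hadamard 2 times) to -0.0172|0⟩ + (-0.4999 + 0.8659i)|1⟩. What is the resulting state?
-0.0172|0⟩ + (-0.4999 + 0.8659i)|1⟩

H² = I, so an even number of Hadamards cancels: H^2 = I and the state is unchanged.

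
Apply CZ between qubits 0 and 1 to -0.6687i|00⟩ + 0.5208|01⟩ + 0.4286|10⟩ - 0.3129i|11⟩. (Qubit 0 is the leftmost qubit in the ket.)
-0.6687i|00⟩ + 0.5208|01⟩ + 0.4286|10⟩ + 0.3129i|11⟩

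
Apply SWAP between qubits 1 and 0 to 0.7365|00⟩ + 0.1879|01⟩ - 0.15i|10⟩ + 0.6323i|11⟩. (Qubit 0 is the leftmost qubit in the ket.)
0.7365|00⟩ - 0.15i|01⟩ + 0.1879|10⟩ + 0.6323i|11⟩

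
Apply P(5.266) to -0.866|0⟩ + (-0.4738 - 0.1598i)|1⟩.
-0.866|0⟩ + (-0.385 + 0.319i)|1⟩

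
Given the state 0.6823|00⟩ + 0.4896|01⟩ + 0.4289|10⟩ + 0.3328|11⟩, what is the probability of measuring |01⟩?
0.2397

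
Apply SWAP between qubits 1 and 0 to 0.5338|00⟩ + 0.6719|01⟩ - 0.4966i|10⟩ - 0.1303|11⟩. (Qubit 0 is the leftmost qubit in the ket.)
0.5338|00⟩ - 0.4966i|01⟩ + 0.6719|10⟩ - 0.1303|11⟩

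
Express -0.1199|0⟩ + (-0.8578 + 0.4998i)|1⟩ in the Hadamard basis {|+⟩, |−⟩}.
(-0.6913 + 0.3534i)|+⟩ + (0.5218 - 0.3534i)|−⟩

With |ψ⟩ = α|0⟩ + β|1⟩, the Hadamard-basis coefficients are ⟨+|ψ⟩ = (α + β)/√2 and ⟨−|ψ⟩ = (α − β)/√2.
Here α = -0.1199, β = (-0.8578 + 0.4998i): (α + β)/√2 = (-0.6913 + 0.3534i), (α − β)/√2 = (0.5218 - 0.3534i).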